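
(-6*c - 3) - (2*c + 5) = -8*c - 8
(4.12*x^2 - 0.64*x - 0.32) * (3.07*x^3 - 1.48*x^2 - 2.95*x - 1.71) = 12.6484*x^5 - 8.0624*x^4 - 12.1892*x^3 - 4.6836*x^2 + 2.0384*x + 0.5472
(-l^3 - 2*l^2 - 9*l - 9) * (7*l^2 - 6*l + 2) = -7*l^5 - 8*l^4 - 53*l^3 - 13*l^2 + 36*l - 18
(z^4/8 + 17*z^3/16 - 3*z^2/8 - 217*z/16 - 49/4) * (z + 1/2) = z^5/8 + 9*z^4/8 + 5*z^3/32 - 55*z^2/4 - 609*z/32 - 49/8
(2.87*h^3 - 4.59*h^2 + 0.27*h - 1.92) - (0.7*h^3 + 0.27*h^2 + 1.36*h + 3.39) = 2.17*h^3 - 4.86*h^2 - 1.09*h - 5.31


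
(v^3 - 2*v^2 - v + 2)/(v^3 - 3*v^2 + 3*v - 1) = (v^2 - v - 2)/(v^2 - 2*v + 1)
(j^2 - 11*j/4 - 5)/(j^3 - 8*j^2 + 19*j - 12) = (j + 5/4)/(j^2 - 4*j + 3)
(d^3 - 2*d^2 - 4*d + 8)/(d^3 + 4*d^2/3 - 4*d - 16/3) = 3*(d - 2)/(3*d + 4)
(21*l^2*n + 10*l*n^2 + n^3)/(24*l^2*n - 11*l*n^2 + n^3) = (21*l^2 + 10*l*n + n^2)/(24*l^2 - 11*l*n + n^2)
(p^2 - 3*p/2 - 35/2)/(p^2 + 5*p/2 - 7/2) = (p - 5)/(p - 1)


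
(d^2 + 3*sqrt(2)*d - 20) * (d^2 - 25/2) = d^4 + 3*sqrt(2)*d^3 - 65*d^2/2 - 75*sqrt(2)*d/2 + 250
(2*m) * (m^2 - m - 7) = 2*m^3 - 2*m^2 - 14*m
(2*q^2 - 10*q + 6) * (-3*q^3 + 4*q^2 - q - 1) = -6*q^5 + 38*q^4 - 60*q^3 + 32*q^2 + 4*q - 6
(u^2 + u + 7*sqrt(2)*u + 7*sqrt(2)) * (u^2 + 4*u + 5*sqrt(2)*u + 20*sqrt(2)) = u^4 + 5*u^3 + 12*sqrt(2)*u^3 + 74*u^2 + 60*sqrt(2)*u^2 + 48*sqrt(2)*u + 350*u + 280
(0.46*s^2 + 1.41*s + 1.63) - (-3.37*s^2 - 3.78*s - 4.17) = 3.83*s^2 + 5.19*s + 5.8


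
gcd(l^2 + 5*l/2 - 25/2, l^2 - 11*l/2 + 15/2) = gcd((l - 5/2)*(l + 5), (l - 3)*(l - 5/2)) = l - 5/2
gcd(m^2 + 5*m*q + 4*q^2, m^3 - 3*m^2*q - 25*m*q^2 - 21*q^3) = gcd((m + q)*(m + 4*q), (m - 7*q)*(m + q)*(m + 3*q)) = m + q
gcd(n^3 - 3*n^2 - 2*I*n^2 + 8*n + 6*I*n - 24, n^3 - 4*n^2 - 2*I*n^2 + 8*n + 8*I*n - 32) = n^2 - 2*I*n + 8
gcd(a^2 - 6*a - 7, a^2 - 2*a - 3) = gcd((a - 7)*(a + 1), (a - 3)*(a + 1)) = a + 1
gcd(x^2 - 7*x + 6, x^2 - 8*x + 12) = x - 6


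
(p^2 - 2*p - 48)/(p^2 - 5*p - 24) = (p + 6)/(p + 3)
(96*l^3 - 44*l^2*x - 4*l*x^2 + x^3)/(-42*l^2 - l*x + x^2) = (16*l^2 - 10*l*x + x^2)/(-7*l + x)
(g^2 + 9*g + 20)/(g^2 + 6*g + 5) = (g + 4)/(g + 1)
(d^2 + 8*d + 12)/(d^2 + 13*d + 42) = (d + 2)/(d + 7)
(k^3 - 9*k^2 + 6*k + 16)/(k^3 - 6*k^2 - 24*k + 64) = (k + 1)/(k + 4)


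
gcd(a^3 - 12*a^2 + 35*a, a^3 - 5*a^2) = a^2 - 5*a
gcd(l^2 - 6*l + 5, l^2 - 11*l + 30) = l - 5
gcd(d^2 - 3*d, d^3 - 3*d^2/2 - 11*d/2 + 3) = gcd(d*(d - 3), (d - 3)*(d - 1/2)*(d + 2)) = d - 3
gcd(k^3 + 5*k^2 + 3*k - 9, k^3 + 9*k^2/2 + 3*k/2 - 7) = k - 1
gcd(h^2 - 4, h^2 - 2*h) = h - 2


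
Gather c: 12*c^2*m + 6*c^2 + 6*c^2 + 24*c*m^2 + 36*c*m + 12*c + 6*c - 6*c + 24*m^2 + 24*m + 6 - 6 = c^2*(12*m + 12) + c*(24*m^2 + 36*m + 12) + 24*m^2 + 24*m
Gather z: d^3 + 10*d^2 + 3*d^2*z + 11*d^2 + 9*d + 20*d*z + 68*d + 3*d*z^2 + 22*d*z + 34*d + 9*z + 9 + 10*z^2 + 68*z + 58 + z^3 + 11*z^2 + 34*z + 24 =d^3 + 21*d^2 + 111*d + z^3 + z^2*(3*d + 21) + z*(3*d^2 + 42*d + 111) + 91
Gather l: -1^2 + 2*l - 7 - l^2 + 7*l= -l^2 + 9*l - 8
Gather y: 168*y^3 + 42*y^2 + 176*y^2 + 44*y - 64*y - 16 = 168*y^3 + 218*y^2 - 20*y - 16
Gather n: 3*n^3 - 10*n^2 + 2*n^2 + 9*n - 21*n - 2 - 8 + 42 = 3*n^3 - 8*n^2 - 12*n + 32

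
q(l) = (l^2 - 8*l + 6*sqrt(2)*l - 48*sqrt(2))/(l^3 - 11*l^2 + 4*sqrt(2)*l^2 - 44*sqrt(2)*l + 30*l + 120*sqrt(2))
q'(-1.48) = -0.03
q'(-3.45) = 0.04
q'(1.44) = -0.17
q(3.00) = -1.11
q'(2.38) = -0.36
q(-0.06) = -0.40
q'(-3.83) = 0.07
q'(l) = (2*l - 8 + 6*sqrt(2))/(l^3 - 11*l^2 + 4*sqrt(2)*l^2 - 44*sqrt(2)*l + 30*l + 120*sqrt(2)) + (l^2 - 8*l + 6*sqrt(2)*l - 48*sqrt(2))*(-3*l^2 - 8*sqrt(2)*l + 22*l - 30 + 44*sqrt(2))/(l^3 - 11*l^2 + 4*sqrt(2)*l^2 - 44*sqrt(2)*l + 30*l + 120*sqrt(2))^2 = (-l^4 - 12*sqrt(2)*l^3 + 16*l^3 - 106*l^2 + 198*sqrt(2)*l^2 - 816*sqrt(2)*l + 768*l - 2784 + 480*sqrt(2))/(l^6 - 22*l^5 + 8*sqrt(2)*l^5 - 176*sqrt(2)*l^4 + 213*l^4 - 1364*l^3 + 1448*sqrt(2)*l^3 - 5280*sqrt(2)*l^2 + 6692*l^2 - 21120*l + 7200*sqrt(2)*l + 28800)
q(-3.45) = -0.33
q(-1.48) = -0.33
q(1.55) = -0.59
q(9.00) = 0.10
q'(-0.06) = -0.07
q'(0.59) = -0.10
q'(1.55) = -0.19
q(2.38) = -0.80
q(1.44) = -0.57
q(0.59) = -0.45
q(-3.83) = -0.35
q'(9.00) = 0.04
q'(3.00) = -0.67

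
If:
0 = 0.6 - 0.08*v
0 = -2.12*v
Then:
No Solution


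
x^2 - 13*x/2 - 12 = (x - 8)*(x + 3/2)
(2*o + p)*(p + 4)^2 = 2*o*p^2 + 16*o*p + 32*o + p^3 + 8*p^2 + 16*p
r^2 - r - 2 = (r - 2)*(r + 1)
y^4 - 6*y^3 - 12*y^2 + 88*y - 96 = (y - 6)*(y - 2)^2*(y + 4)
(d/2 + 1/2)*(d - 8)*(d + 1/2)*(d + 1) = d^4/2 - 11*d^3/4 - 9*d^2 - 31*d/4 - 2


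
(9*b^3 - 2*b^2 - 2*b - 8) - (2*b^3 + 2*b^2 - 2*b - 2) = 7*b^3 - 4*b^2 - 6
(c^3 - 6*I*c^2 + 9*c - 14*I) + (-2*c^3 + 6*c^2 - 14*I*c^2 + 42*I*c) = -c^3 + 6*c^2 - 20*I*c^2 + 9*c + 42*I*c - 14*I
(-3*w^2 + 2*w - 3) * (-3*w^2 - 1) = 9*w^4 - 6*w^3 + 12*w^2 - 2*w + 3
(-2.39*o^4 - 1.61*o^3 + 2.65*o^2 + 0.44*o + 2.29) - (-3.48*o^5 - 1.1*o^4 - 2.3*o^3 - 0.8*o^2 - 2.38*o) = 3.48*o^5 - 1.29*o^4 + 0.69*o^3 + 3.45*o^2 + 2.82*o + 2.29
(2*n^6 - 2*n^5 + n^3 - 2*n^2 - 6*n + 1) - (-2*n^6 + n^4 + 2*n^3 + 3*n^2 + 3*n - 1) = 4*n^6 - 2*n^5 - n^4 - n^3 - 5*n^2 - 9*n + 2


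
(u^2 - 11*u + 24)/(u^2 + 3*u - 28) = (u^2 - 11*u + 24)/(u^2 + 3*u - 28)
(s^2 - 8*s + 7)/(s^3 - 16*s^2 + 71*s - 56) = 1/(s - 8)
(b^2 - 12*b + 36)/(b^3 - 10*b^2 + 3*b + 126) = (b - 6)/(b^2 - 4*b - 21)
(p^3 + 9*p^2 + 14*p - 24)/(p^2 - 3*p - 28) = (p^2 + 5*p - 6)/(p - 7)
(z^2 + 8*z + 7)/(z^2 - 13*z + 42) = (z^2 + 8*z + 7)/(z^2 - 13*z + 42)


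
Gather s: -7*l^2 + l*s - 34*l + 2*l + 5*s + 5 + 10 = -7*l^2 - 32*l + s*(l + 5) + 15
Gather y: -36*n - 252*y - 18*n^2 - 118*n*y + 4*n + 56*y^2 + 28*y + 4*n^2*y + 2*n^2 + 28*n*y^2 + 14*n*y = -16*n^2 - 32*n + y^2*(28*n + 56) + y*(4*n^2 - 104*n - 224)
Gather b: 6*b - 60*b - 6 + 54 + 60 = 108 - 54*b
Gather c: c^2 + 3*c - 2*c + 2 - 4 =c^2 + c - 2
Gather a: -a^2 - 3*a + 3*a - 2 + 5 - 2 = 1 - a^2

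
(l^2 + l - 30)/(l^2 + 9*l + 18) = (l - 5)/(l + 3)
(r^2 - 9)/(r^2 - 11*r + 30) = (r^2 - 9)/(r^2 - 11*r + 30)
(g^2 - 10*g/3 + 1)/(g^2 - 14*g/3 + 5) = (3*g - 1)/(3*g - 5)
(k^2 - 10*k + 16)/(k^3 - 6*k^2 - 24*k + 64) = 1/(k + 4)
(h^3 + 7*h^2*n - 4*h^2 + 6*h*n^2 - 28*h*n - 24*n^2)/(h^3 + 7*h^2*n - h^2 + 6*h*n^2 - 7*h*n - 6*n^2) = (h - 4)/(h - 1)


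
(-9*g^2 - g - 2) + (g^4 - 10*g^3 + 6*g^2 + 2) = g^4 - 10*g^3 - 3*g^2 - g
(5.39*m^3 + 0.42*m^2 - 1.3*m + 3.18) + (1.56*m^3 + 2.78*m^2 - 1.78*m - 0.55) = 6.95*m^3 + 3.2*m^2 - 3.08*m + 2.63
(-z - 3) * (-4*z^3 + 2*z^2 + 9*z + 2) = 4*z^4 + 10*z^3 - 15*z^2 - 29*z - 6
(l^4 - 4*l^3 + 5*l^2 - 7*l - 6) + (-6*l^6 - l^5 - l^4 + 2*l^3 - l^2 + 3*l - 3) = -6*l^6 - l^5 - 2*l^3 + 4*l^2 - 4*l - 9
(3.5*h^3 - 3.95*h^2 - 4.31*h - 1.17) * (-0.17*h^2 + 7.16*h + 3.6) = -0.595*h^5 + 25.7315*h^4 - 14.9493*h^3 - 44.8807*h^2 - 23.8932*h - 4.212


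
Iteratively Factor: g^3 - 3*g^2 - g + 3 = (g - 3)*(g^2 - 1) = (g - 3)*(g + 1)*(g - 1)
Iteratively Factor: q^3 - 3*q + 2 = (q - 1)*(q^2 + q - 2) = (q - 1)^2*(q + 2)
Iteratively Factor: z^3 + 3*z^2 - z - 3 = (z + 1)*(z^2 + 2*z - 3) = (z + 1)*(z + 3)*(z - 1)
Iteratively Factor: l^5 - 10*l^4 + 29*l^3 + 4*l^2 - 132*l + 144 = (l - 4)*(l^4 - 6*l^3 + 5*l^2 + 24*l - 36) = (l - 4)*(l - 3)*(l^3 - 3*l^2 - 4*l + 12) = (l - 4)*(l - 3)*(l + 2)*(l^2 - 5*l + 6) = (l - 4)*(l - 3)^2*(l + 2)*(l - 2)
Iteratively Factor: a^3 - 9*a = (a)*(a^2 - 9) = a*(a - 3)*(a + 3)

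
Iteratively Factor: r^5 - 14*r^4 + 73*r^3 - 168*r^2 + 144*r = (r - 3)*(r^4 - 11*r^3 + 40*r^2 - 48*r) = (r - 3)^2*(r^3 - 8*r^2 + 16*r) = r*(r - 3)^2*(r^2 - 8*r + 16) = r*(r - 4)*(r - 3)^2*(r - 4)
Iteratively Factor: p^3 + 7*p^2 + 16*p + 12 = (p + 2)*(p^2 + 5*p + 6) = (p + 2)*(p + 3)*(p + 2)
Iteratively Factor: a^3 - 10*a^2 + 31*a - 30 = (a - 3)*(a^2 - 7*a + 10) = (a - 5)*(a - 3)*(a - 2)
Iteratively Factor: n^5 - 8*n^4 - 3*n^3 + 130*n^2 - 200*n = (n - 2)*(n^4 - 6*n^3 - 15*n^2 + 100*n) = (n - 5)*(n - 2)*(n^3 - n^2 - 20*n) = n*(n - 5)*(n - 2)*(n^2 - n - 20) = n*(n - 5)*(n - 2)*(n + 4)*(n - 5)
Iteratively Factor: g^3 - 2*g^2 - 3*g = (g + 1)*(g^2 - 3*g) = (g - 3)*(g + 1)*(g)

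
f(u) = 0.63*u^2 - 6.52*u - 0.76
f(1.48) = -9.03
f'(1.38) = -4.78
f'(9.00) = 4.82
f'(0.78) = -5.54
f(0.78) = -5.46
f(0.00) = -0.76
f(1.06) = -6.96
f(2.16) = -11.90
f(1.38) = -8.56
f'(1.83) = -4.21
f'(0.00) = -6.52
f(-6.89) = 74.07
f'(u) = 1.26*u - 6.52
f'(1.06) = -5.18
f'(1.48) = -4.66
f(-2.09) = 15.62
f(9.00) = -8.41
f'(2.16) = -3.80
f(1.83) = -10.58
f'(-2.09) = -9.15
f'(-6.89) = -15.20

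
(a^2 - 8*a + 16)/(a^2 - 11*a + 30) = (a^2 - 8*a + 16)/(a^2 - 11*a + 30)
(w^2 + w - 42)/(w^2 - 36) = (w + 7)/(w + 6)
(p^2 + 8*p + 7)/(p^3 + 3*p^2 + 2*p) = (p + 7)/(p*(p + 2))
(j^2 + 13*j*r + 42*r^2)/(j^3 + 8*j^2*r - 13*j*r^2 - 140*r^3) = (-j - 6*r)/(-j^2 - j*r + 20*r^2)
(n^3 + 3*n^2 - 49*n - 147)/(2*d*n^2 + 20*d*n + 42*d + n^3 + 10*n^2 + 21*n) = (n - 7)/(2*d + n)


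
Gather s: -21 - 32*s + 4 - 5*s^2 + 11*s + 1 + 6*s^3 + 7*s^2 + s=6*s^3 + 2*s^2 - 20*s - 16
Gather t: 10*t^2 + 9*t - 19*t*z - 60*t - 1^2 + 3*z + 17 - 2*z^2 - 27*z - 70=10*t^2 + t*(-19*z - 51) - 2*z^2 - 24*z - 54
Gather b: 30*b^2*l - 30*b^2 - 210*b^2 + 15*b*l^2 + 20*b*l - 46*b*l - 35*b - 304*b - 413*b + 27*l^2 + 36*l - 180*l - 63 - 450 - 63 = b^2*(30*l - 240) + b*(15*l^2 - 26*l - 752) + 27*l^2 - 144*l - 576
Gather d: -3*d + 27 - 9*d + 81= 108 - 12*d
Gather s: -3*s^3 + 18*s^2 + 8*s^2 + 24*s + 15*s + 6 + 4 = -3*s^3 + 26*s^2 + 39*s + 10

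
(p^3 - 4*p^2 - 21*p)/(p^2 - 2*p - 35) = p*(p + 3)/(p + 5)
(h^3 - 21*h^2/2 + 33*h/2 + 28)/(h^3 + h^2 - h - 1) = (h^2 - 23*h/2 + 28)/(h^2 - 1)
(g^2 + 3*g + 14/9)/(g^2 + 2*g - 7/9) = (3*g + 2)/(3*g - 1)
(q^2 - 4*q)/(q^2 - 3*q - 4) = q/(q + 1)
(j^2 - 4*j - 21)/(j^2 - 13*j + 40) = (j^2 - 4*j - 21)/(j^2 - 13*j + 40)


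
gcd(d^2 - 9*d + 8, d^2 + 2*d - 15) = 1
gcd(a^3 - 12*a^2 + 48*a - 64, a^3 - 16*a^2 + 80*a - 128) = a^2 - 8*a + 16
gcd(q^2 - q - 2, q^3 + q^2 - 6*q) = q - 2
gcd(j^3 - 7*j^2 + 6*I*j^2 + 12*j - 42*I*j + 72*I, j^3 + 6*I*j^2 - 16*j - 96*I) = j^2 + j*(-4 + 6*I) - 24*I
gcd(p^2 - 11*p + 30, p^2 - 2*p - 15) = p - 5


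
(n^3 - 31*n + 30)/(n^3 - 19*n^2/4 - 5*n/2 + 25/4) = 4*(n + 6)/(4*n + 5)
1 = 1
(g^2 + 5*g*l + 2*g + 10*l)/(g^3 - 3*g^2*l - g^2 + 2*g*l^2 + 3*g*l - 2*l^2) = (g^2 + 5*g*l + 2*g + 10*l)/(g^3 - 3*g^2*l - g^2 + 2*g*l^2 + 3*g*l - 2*l^2)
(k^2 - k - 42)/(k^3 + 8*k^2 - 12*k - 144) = (k - 7)/(k^2 + 2*k - 24)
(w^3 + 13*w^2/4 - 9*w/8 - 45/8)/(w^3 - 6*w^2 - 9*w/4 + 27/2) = (4*w^2 + 7*w - 15)/(2*(2*w^2 - 15*w + 18))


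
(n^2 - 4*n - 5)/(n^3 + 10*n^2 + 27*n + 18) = (n - 5)/(n^2 + 9*n + 18)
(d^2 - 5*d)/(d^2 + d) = (d - 5)/(d + 1)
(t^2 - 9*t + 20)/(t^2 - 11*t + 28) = (t - 5)/(t - 7)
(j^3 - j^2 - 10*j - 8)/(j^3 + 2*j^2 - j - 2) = (j - 4)/(j - 1)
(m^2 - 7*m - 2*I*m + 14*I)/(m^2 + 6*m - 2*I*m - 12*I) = (m - 7)/(m + 6)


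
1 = 1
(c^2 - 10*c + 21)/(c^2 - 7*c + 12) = (c - 7)/(c - 4)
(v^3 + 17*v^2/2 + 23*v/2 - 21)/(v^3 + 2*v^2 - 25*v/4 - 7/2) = 2*(v^2 + 5*v - 6)/(2*v^2 - 3*v - 2)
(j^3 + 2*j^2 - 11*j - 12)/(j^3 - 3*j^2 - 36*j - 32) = (j - 3)/(j - 8)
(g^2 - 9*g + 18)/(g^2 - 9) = (g - 6)/(g + 3)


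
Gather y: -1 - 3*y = -3*y - 1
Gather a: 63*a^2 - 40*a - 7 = 63*a^2 - 40*a - 7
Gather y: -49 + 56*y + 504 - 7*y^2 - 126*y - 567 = -7*y^2 - 70*y - 112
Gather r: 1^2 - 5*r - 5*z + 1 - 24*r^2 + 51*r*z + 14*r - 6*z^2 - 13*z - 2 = -24*r^2 + r*(51*z + 9) - 6*z^2 - 18*z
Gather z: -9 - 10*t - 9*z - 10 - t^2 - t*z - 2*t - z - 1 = -t^2 - 12*t + z*(-t - 10) - 20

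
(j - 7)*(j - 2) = j^2 - 9*j + 14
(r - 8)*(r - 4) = r^2 - 12*r + 32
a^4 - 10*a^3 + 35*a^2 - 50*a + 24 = (a - 4)*(a - 3)*(a - 2)*(a - 1)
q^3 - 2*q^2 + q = q*(q - 1)^2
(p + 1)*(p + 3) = p^2 + 4*p + 3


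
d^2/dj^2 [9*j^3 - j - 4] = 54*j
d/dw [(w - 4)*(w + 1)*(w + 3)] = 3*w^2 - 13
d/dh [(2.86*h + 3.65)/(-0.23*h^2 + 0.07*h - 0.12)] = (0.6578*h^2 + 1.679*h - 0.5987)/(0.0529*h^4 - 0.0322*h^3 + 0.0601*h^2 - 0.0168*h + 0.0144)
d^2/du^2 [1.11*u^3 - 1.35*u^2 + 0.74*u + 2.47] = 6.66*u - 2.7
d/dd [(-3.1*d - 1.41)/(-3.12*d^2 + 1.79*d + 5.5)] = (9.672*d^2 - 5.549*d - (3.1*d + 1.41)*(6.24*d - 1.79) - 17.05)/(-3.12*d^2 + 1.79*d + 5.5)^2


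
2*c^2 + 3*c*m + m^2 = (c + m)*(2*c + m)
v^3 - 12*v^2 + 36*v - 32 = (v - 8)*(v - 2)^2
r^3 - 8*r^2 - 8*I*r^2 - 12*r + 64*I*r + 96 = (r - 8)*(r - 6*I)*(r - 2*I)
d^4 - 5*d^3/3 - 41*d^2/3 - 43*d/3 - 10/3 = (d - 5)*(d + 1/3)*(d + 1)*(d + 2)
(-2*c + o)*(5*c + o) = -10*c^2 + 3*c*o + o^2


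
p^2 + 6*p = p*(p + 6)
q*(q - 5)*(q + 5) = q^3 - 25*q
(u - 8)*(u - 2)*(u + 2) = u^3 - 8*u^2 - 4*u + 32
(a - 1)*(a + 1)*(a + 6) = a^3 + 6*a^2 - a - 6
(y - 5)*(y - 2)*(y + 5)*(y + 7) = y^4 + 5*y^3 - 39*y^2 - 125*y + 350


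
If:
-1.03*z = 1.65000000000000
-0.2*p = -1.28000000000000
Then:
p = 6.40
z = -1.60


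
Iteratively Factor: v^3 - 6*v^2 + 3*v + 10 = (v - 5)*(v^2 - v - 2) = (v - 5)*(v - 2)*(v + 1)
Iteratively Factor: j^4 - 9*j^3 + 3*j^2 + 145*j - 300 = (j + 4)*(j^3 - 13*j^2 + 55*j - 75) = (j - 5)*(j + 4)*(j^2 - 8*j + 15) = (j - 5)^2*(j + 4)*(j - 3)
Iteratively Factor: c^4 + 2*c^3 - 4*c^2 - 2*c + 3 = (c - 1)*(c^3 + 3*c^2 - c - 3) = (c - 1)^2*(c^2 + 4*c + 3) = (c - 1)^2*(c + 3)*(c + 1)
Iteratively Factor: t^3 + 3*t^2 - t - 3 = (t + 1)*(t^2 + 2*t - 3) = (t + 1)*(t + 3)*(t - 1)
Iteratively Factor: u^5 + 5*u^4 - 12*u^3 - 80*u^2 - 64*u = (u)*(u^4 + 5*u^3 - 12*u^2 - 80*u - 64) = u*(u + 4)*(u^3 + u^2 - 16*u - 16) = u*(u - 4)*(u + 4)*(u^2 + 5*u + 4) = u*(u - 4)*(u + 1)*(u + 4)*(u + 4)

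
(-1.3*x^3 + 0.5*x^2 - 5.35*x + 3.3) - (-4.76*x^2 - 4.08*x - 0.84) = -1.3*x^3 + 5.26*x^2 - 1.27*x + 4.14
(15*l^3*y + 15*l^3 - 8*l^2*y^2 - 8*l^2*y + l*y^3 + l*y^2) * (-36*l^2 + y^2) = -540*l^5*y - 540*l^5 + 288*l^4*y^2 + 288*l^4*y - 21*l^3*y^3 - 21*l^3*y^2 - 8*l^2*y^4 - 8*l^2*y^3 + l*y^5 + l*y^4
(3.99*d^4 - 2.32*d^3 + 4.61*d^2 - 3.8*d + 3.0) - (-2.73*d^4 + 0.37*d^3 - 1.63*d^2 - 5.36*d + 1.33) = 6.72*d^4 - 2.69*d^3 + 6.24*d^2 + 1.56*d + 1.67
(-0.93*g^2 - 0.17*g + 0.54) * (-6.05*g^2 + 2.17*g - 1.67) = 5.6265*g^4 - 0.9896*g^3 - 2.0828*g^2 + 1.4557*g - 0.9018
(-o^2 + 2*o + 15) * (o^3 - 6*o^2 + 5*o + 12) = -o^5 + 8*o^4 - 2*o^3 - 92*o^2 + 99*o + 180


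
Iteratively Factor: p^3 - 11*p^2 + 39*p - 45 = (p - 5)*(p^2 - 6*p + 9) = (p - 5)*(p - 3)*(p - 3)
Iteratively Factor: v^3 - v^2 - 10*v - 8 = (v + 2)*(v^2 - 3*v - 4) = (v + 1)*(v + 2)*(v - 4)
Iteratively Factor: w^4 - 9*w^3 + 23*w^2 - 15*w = (w - 3)*(w^3 - 6*w^2 + 5*w) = (w - 3)*(w - 1)*(w^2 - 5*w) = w*(w - 3)*(w - 1)*(w - 5)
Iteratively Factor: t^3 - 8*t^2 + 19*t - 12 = (t - 4)*(t^2 - 4*t + 3) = (t - 4)*(t - 3)*(t - 1)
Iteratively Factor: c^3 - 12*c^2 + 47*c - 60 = (c - 5)*(c^2 - 7*c + 12) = (c - 5)*(c - 3)*(c - 4)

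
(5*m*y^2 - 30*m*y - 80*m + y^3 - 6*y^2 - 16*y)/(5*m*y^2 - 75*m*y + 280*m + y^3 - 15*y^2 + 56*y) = (y + 2)/(y - 7)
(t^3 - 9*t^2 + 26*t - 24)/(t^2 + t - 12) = (t^2 - 6*t + 8)/(t + 4)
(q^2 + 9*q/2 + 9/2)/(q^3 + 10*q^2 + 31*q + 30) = (q + 3/2)/(q^2 + 7*q + 10)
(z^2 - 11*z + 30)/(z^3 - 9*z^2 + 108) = (z - 5)/(z^2 - 3*z - 18)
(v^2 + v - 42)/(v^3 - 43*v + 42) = 1/(v - 1)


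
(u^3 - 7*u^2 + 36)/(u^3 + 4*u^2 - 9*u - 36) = (u^2 - 4*u - 12)/(u^2 + 7*u + 12)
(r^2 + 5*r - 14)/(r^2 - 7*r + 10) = (r + 7)/(r - 5)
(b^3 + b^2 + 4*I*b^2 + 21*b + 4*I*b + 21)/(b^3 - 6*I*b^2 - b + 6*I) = (b^2 + 4*I*b + 21)/(b^2 - b*(1 + 6*I) + 6*I)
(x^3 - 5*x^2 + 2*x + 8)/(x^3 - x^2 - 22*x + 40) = (x + 1)/(x + 5)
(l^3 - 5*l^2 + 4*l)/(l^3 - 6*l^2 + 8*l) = (l - 1)/(l - 2)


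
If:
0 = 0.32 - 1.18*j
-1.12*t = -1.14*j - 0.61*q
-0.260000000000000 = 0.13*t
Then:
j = 0.27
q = -4.18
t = -2.00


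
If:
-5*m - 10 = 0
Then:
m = -2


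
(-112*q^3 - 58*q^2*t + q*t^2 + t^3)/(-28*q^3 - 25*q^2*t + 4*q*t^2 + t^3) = (16*q^2 + 6*q*t - t^2)/(4*q^2 + 3*q*t - t^2)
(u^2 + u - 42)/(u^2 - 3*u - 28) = (-u^2 - u + 42)/(-u^2 + 3*u + 28)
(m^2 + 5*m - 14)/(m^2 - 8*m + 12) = (m + 7)/(m - 6)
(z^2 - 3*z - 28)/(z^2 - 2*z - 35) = (z + 4)/(z + 5)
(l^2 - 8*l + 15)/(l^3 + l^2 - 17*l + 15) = (l - 5)/(l^2 + 4*l - 5)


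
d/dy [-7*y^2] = -14*y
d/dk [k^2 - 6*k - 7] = 2*k - 6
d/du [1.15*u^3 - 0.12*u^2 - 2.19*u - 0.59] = 3.45*u^2 - 0.24*u - 2.19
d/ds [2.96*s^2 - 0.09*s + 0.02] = 5.92*s - 0.09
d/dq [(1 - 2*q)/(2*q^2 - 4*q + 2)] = q/(q^3 - 3*q^2 + 3*q - 1)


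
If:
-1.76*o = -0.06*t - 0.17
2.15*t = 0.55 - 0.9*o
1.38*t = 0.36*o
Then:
No Solution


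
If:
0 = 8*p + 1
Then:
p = -1/8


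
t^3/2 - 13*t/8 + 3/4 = (t/2 + 1)*(t - 3/2)*(t - 1/2)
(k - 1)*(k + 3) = k^2 + 2*k - 3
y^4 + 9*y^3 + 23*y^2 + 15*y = y*(y + 1)*(y + 3)*(y + 5)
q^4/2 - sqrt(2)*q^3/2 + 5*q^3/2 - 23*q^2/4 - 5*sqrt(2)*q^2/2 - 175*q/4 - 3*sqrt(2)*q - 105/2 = (q/2 + 1)*(q + 3)*(q - 7*sqrt(2)/2)*(q + 5*sqrt(2)/2)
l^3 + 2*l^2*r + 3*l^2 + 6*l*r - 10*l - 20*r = (l - 2)*(l + 5)*(l + 2*r)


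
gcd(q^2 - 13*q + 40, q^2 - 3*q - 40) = q - 8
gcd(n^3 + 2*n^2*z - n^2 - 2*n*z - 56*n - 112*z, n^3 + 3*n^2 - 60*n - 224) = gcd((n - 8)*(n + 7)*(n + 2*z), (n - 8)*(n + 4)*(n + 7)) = n^2 - n - 56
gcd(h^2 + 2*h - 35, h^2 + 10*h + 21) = h + 7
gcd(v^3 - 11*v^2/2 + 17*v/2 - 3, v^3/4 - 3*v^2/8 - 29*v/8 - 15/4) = 1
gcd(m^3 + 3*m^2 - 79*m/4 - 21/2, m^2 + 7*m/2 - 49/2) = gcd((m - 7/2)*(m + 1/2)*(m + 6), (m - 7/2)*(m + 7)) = m - 7/2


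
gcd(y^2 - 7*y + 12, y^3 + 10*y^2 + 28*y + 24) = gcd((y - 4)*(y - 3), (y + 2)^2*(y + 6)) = 1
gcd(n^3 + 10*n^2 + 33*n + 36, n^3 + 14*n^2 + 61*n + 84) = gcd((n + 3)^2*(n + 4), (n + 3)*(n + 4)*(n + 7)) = n^2 + 7*n + 12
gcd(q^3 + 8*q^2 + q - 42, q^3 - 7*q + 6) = q^2 + q - 6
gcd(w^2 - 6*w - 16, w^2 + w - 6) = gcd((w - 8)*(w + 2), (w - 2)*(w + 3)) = 1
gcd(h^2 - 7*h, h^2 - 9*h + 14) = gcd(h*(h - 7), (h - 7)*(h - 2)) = h - 7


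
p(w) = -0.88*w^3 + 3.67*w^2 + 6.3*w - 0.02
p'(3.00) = 4.56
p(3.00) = 28.15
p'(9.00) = -141.48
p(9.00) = -287.57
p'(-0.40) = 2.94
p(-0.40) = -1.90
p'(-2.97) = -38.79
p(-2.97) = 36.70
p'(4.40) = -12.51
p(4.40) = 23.79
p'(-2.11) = -20.94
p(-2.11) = 11.29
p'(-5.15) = -101.52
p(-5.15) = 185.07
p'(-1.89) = -17.00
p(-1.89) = 7.12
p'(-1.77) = -14.96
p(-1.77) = 5.21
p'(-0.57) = 1.26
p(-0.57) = -2.26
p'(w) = -2.64*w^2 + 7.34*w + 6.3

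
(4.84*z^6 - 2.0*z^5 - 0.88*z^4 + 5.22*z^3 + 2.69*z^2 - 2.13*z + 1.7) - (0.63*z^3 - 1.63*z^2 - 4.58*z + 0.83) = 4.84*z^6 - 2.0*z^5 - 0.88*z^4 + 4.59*z^3 + 4.32*z^2 + 2.45*z + 0.87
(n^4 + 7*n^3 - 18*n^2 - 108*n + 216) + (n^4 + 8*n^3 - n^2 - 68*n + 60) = 2*n^4 + 15*n^3 - 19*n^2 - 176*n + 276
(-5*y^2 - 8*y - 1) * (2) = -10*y^2 - 16*y - 2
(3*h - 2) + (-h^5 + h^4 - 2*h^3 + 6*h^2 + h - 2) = -h^5 + h^4 - 2*h^3 + 6*h^2 + 4*h - 4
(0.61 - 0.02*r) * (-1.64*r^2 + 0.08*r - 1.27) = 0.0328*r^3 - 1.002*r^2 + 0.0742*r - 0.7747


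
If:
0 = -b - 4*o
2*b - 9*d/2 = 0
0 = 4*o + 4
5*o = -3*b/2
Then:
No Solution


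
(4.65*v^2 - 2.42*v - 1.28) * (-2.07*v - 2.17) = -9.6255*v^3 - 5.0811*v^2 + 7.901*v + 2.7776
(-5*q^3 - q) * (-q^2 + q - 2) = 5*q^5 - 5*q^4 + 11*q^3 - q^2 + 2*q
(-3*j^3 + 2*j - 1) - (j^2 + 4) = -3*j^3 - j^2 + 2*j - 5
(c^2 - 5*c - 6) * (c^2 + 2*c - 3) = c^4 - 3*c^3 - 19*c^2 + 3*c + 18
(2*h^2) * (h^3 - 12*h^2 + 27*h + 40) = 2*h^5 - 24*h^4 + 54*h^3 + 80*h^2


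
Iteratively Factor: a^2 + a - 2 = (a + 2)*(a - 1)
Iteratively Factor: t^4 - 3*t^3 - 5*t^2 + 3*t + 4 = (t - 4)*(t^3 + t^2 - t - 1) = (t - 4)*(t + 1)*(t^2 - 1) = (t - 4)*(t + 1)^2*(t - 1)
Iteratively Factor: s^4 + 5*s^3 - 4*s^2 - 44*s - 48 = (s - 3)*(s^3 + 8*s^2 + 20*s + 16) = (s - 3)*(s + 2)*(s^2 + 6*s + 8) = (s - 3)*(s + 2)^2*(s + 4)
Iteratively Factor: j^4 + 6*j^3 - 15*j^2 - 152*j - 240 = (j - 5)*(j^3 + 11*j^2 + 40*j + 48) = (j - 5)*(j + 4)*(j^2 + 7*j + 12) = (j - 5)*(j + 4)^2*(j + 3)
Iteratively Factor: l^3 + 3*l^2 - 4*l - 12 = (l + 3)*(l^2 - 4) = (l + 2)*(l + 3)*(l - 2)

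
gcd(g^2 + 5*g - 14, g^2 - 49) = g + 7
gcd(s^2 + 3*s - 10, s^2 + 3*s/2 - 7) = s - 2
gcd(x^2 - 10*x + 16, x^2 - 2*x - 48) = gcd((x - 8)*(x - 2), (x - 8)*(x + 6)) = x - 8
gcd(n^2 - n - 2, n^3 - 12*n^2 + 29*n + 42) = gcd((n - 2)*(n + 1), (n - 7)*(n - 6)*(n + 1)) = n + 1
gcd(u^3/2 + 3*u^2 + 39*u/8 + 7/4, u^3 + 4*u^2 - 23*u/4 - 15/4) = u + 1/2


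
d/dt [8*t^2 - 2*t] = 16*t - 2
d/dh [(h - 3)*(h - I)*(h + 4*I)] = 3*h^2 + 6*h*(-1 + I) + 4 - 9*I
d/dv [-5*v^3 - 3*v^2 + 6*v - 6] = -15*v^2 - 6*v + 6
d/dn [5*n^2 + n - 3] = 10*n + 1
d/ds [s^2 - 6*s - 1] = 2*s - 6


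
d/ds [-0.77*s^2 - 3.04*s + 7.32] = -1.54*s - 3.04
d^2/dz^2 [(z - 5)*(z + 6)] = 2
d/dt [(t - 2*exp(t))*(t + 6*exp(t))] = 4*t*exp(t) + 2*t - 24*exp(2*t) + 4*exp(t)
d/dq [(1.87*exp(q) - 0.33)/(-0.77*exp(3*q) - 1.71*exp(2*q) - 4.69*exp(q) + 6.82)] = (2.8798*exp(3*q) + 2.4354*exp(2*q) - 1.1286*exp(q) + 11.2057)*exp(q)/(0.5929*exp(6*q) + 2.6334*exp(5*q) + 10.1467*exp(4*q) + 5.537*exp(3*q) - 1.3283*exp(2*q) - 63.9716*exp(q) + 46.5124)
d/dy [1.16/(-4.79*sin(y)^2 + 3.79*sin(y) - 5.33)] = (11.1128*sin(y) - 4.3964)*cos(y)/(4.79*sin(y)^2 - 3.79*sin(y) + 5.33)^2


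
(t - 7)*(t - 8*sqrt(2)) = t^2 - 8*sqrt(2)*t - 7*t + 56*sqrt(2)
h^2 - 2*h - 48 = (h - 8)*(h + 6)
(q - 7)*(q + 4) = q^2 - 3*q - 28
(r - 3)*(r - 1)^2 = r^3 - 5*r^2 + 7*r - 3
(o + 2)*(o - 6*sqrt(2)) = o^2 - 6*sqrt(2)*o + 2*o - 12*sqrt(2)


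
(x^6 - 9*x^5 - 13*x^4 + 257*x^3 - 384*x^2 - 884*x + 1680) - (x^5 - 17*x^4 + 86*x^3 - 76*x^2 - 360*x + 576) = x^6 - 10*x^5 + 4*x^4 + 171*x^3 - 308*x^2 - 524*x + 1104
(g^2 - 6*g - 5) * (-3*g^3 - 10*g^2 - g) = -3*g^5 + 8*g^4 + 74*g^3 + 56*g^2 + 5*g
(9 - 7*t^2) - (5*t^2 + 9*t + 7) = -12*t^2 - 9*t + 2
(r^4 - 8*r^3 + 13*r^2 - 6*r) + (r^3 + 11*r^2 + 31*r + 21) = r^4 - 7*r^3 + 24*r^2 + 25*r + 21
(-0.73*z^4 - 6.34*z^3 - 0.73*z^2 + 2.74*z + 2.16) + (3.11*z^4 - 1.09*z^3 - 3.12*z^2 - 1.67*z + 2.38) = 2.38*z^4 - 7.43*z^3 - 3.85*z^2 + 1.07*z + 4.54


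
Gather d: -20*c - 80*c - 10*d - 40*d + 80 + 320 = -100*c - 50*d + 400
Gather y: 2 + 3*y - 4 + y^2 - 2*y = y^2 + y - 2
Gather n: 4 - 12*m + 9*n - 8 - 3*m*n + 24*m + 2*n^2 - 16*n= 12*m + 2*n^2 + n*(-3*m - 7) - 4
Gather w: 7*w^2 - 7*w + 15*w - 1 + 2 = 7*w^2 + 8*w + 1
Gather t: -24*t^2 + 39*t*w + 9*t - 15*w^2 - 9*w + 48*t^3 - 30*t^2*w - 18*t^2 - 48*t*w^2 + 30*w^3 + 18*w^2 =48*t^3 + t^2*(-30*w - 42) + t*(-48*w^2 + 39*w + 9) + 30*w^3 + 3*w^2 - 9*w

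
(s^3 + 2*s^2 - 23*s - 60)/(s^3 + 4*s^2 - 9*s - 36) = (s - 5)/(s - 3)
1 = 1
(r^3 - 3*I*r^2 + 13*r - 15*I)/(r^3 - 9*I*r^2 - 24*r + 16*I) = (r^2 - 2*I*r + 15)/(r^2 - 8*I*r - 16)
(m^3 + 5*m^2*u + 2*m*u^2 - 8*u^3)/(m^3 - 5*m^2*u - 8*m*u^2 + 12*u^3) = (-m - 4*u)/(-m + 6*u)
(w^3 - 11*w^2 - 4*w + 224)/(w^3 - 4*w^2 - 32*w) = (w - 7)/w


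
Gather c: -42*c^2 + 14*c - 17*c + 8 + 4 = -42*c^2 - 3*c + 12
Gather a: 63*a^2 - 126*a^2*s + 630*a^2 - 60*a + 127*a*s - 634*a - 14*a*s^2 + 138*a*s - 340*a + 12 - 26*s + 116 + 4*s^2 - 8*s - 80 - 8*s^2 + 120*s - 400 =a^2*(693 - 126*s) + a*(-14*s^2 + 265*s - 1034) - 4*s^2 + 86*s - 352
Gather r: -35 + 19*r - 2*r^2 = -2*r^2 + 19*r - 35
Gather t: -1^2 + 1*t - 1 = t - 2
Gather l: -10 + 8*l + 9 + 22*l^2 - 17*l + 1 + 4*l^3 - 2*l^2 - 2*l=4*l^3 + 20*l^2 - 11*l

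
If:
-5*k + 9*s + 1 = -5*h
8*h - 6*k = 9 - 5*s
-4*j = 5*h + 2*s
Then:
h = 29*s/10 + 51/10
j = -33*s/8 - 51/8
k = 47*s/10 + 53/10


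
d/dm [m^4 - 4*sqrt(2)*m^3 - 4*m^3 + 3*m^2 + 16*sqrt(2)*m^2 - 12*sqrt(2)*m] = 4*m^3 - 12*sqrt(2)*m^2 - 12*m^2 + 6*m + 32*sqrt(2)*m - 12*sqrt(2)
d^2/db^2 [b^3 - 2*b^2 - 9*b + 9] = 6*b - 4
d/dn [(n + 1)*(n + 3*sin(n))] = n + (n + 1)*(3*cos(n) + 1) + 3*sin(n)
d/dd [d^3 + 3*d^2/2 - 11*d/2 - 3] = 3*d^2 + 3*d - 11/2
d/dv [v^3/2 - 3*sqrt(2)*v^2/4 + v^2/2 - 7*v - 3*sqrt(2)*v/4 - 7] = 3*v^2/2 - 3*sqrt(2)*v/2 + v - 7 - 3*sqrt(2)/4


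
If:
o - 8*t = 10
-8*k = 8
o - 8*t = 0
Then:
No Solution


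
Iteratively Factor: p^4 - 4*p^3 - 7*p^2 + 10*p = (p)*(p^3 - 4*p^2 - 7*p + 10) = p*(p + 2)*(p^2 - 6*p + 5) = p*(p - 5)*(p + 2)*(p - 1)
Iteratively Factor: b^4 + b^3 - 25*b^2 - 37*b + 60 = (b + 3)*(b^3 - 2*b^2 - 19*b + 20) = (b - 1)*(b + 3)*(b^2 - b - 20) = (b - 1)*(b + 3)*(b + 4)*(b - 5)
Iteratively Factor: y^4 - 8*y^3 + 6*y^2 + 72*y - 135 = (y - 3)*(y^3 - 5*y^2 - 9*y + 45) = (y - 5)*(y - 3)*(y^2 - 9) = (y - 5)*(y - 3)*(y + 3)*(y - 3)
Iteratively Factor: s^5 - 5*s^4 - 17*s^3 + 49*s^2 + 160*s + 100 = (s + 2)*(s^4 - 7*s^3 - 3*s^2 + 55*s + 50) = (s + 2)^2*(s^3 - 9*s^2 + 15*s + 25) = (s - 5)*(s + 2)^2*(s^2 - 4*s - 5) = (s - 5)^2*(s + 2)^2*(s + 1)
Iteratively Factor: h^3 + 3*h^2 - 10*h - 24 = (h - 3)*(h^2 + 6*h + 8) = (h - 3)*(h + 4)*(h + 2)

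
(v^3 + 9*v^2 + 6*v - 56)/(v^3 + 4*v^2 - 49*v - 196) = (v - 2)/(v - 7)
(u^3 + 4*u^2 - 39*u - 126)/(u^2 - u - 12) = (u^2 + u - 42)/(u - 4)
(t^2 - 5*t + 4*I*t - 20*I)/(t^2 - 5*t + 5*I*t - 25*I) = (t + 4*I)/(t + 5*I)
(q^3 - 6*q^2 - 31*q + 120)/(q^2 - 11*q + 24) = q + 5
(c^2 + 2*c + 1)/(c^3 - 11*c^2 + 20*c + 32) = (c + 1)/(c^2 - 12*c + 32)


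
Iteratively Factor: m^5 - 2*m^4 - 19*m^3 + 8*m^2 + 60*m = (m + 2)*(m^4 - 4*m^3 - 11*m^2 + 30*m) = (m + 2)*(m + 3)*(m^3 - 7*m^2 + 10*m) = (m - 5)*(m + 2)*(m + 3)*(m^2 - 2*m) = m*(m - 5)*(m + 2)*(m + 3)*(m - 2)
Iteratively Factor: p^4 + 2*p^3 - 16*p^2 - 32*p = (p + 2)*(p^3 - 16*p) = (p + 2)*(p + 4)*(p^2 - 4*p) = (p - 4)*(p + 2)*(p + 4)*(p)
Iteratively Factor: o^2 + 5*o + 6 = (o + 2)*(o + 3)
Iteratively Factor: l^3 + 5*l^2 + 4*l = (l + 4)*(l^2 + l) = l*(l + 4)*(l + 1)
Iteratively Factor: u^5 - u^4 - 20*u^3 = (u)*(u^4 - u^3 - 20*u^2) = u*(u + 4)*(u^3 - 5*u^2) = u*(u - 5)*(u + 4)*(u^2) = u^2*(u - 5)*(u + 4)*(u)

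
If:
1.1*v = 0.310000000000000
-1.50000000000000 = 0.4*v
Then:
No Solution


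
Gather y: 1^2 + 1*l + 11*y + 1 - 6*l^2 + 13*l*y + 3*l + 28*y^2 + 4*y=-6*l^2 + 4*l + 28*y^2 + y*(13*l + 15) + 2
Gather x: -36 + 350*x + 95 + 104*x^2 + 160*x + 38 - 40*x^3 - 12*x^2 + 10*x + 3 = -40*x^3 + 92*x^2 + 520*x + 100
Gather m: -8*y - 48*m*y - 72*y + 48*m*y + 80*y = 0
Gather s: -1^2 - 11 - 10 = -22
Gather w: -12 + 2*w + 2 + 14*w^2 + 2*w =14*w^2 + 4*w - 10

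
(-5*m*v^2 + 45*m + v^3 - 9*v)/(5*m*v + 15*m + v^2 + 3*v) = (-5*m*v + 15*m + v^2 - 3*v)/(5*m + v)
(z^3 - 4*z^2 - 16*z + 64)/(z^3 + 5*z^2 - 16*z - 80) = (z - 4)/(z + 5)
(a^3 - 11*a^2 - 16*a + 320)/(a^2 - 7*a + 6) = (a^3 - 11*a^2 - 16*a + 320)/(a^2 - 7*a + 6)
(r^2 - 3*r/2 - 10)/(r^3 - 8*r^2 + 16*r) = (r + 5/2)/(r*(r - 4))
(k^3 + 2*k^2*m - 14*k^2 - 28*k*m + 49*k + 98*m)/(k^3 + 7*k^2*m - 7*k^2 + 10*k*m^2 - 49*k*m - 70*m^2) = (k - 7)/(k + 5*m)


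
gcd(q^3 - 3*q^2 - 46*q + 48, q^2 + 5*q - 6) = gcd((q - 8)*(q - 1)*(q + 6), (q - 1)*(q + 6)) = q^2 + 5*q - 6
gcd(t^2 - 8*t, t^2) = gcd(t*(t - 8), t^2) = t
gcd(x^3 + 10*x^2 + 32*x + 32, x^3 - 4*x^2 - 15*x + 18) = 1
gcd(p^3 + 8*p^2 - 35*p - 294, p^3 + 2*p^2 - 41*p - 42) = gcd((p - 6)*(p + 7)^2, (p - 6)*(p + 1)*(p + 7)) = p^2 + p - 42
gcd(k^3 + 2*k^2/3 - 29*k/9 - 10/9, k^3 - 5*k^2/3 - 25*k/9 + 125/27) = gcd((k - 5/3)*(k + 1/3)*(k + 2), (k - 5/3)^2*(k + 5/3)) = k - 5/3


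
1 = 1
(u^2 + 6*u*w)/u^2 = (u + 6*w)/u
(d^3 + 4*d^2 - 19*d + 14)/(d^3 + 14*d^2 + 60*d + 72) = (d^3 + 4*d^2 - 19*d + 14)/(d^3 + 14*d^2 + 60*d + 72)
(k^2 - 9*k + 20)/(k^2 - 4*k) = (k - 5)/k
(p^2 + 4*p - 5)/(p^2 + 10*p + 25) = (p - 1)/(p + 5)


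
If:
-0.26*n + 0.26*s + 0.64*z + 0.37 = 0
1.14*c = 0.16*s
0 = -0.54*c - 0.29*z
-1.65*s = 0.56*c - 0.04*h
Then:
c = -0.537037037037037*z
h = -165.357060185185*z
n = 1.42307692307692 - 1.36485042735043*z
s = -3.82638888888889*z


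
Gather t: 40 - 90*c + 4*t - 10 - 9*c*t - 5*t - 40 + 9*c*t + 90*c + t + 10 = 0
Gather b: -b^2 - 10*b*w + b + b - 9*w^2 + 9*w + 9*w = -b^2 + b*(2 - 10*w) - 9*w^2 + 18*w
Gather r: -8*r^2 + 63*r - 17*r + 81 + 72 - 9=-8*r^2 + 46*r + 144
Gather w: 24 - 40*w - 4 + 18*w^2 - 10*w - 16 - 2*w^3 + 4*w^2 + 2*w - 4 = -2*w^3 + 22*w^2 - 48*w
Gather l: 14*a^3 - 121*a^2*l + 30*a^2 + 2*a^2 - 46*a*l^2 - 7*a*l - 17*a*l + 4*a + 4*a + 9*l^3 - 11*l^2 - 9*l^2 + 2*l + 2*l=14*a^3 + 32*a^2 + 8*a + 9*l^3 + l^2*(-46*a - 20) + l*(-121*a^2 - 24*a + 4)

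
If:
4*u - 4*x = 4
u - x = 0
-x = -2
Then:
No Solution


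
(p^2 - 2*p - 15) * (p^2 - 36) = p^4 - 2*p^3 - 51*p^2 + 72*p + 540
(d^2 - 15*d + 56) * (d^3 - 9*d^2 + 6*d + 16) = d^5 - 24*d^4 + 197*d^3 - 578*d^2 + 96*d + 896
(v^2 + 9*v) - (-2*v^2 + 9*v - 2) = 3*v^2 + 2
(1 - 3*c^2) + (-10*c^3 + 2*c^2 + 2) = -10*c^3 - c^2 + 3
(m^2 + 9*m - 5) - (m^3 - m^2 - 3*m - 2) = -m^3 + 2*m^2 + 12*m - 3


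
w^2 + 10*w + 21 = (w + 3)*(w + 7)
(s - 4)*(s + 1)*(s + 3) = s^3 - 13*s - 12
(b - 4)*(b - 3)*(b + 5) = b^3 - 2*b^2 - 23*b + 60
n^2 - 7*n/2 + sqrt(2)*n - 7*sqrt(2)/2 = (n - 7/2)*(n + sqrt(2))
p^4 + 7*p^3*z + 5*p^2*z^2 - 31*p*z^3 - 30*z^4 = (p - 2*z)*(p + z)*(p + 3*z)*(p + 5*z)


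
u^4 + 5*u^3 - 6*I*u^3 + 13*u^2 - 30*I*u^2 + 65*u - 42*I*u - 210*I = (u + 5)*(u - 7*I)*(u - 2*I)*(u + 3*I)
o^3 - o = o*(o - 1)*(o + 1)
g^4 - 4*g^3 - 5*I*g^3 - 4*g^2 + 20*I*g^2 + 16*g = g*(g - 4)*(g - 4*I)*(g - I)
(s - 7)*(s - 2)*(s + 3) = s^3 - 6*s^2 - 13*s + 42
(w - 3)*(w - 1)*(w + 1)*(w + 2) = w^4 - w^3 - 7*w^2 + w + 6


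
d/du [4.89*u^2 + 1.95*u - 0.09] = 9.78*u + 1.95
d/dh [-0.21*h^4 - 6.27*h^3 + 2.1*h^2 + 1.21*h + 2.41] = -0.84*h^3 - 18.81*h^2 + 4.2*h + 1.21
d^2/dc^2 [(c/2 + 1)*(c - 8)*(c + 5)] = 3*c - 1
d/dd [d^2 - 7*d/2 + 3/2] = 2*d - 7/2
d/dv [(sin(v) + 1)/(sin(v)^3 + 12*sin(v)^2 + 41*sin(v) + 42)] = (-2*sin(v)^3 - 15*sin(v)^2 - 24*sin(v) + 1)*cos(v)/(sin(v)^3 + 12*sin(v)^2 + 41*sin(v) + 42)^2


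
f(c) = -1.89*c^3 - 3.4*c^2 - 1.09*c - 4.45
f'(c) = -5.67*c^2 - 6.8*c - 1.09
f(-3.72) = 49.85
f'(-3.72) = -54.26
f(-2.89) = 15.92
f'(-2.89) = -28.79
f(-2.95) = 17.70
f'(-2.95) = -30.37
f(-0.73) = -4.73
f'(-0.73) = 0.85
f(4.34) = -227.72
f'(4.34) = -137.40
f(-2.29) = 2.91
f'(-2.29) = -15.25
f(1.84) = -29.74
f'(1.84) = -32.80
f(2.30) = -47.94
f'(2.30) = -46.72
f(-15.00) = 5625.65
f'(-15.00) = -1174.84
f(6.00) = -541.63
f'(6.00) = -246.01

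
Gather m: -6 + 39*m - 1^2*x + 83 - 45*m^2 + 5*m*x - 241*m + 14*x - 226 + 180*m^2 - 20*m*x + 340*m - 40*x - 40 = 135*m^2 + m*(138 - 15*x) - 27*x - 189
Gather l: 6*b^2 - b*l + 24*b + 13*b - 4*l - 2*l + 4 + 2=6*b^2 + 37*b + l*(-b - 6) + 6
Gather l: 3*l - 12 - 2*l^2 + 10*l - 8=-2*l^2 + 13*l - 20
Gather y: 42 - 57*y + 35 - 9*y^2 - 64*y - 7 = -9*y^2 - 121*y + 70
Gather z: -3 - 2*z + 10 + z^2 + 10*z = z^2 + 8*z + 7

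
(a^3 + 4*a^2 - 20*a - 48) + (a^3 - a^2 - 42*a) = 2*a^3 + 3*a^2 - 62*a - 48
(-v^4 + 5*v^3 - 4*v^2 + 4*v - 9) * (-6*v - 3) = 6*v^5 - 27*v^4 + 9*v^3 - 12*v^2 + 42*v + 27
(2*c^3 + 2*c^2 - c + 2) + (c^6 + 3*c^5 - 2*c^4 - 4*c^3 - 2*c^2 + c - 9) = c^6 + 3*c^5 - 2*c^4 - 2*c^3 - 7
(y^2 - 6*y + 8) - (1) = y^2 - 6*y + 7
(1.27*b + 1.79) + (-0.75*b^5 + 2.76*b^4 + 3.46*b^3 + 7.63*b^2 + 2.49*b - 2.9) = -0.75*b^5 + 2.76*b^4 + 3.46*b^3 + 7.63*b^2 + 3.76*b - 1.11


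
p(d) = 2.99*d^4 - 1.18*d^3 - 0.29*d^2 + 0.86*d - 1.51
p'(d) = 11.96*d^3 - 3.54*d^2 - 0.58*d + 0.86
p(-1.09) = 2.96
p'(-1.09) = -18.20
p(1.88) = 28.59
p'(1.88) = 66.73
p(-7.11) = 8042.83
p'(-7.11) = -4472.70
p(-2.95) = 250.17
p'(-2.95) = -335.28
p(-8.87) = 19299.79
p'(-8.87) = -8618.97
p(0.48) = -1.14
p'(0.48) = 1.09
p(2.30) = 68.25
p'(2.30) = 126.32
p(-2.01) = 53.98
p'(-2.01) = -109.40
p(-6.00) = 4112.81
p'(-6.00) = -2706.46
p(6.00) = 3613.37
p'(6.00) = 2453.30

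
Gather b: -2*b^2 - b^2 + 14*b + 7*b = -3*b^2 + 21*b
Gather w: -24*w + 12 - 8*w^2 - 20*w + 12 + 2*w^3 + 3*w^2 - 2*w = 2*w^3 - 5*w^2 - 46*w + 24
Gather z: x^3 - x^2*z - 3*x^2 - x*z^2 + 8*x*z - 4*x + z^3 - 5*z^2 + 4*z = x^3 - 3*x^2 - 4*x + z^3 + z^2*(-x - 5) + z*(-x^2 + 8*x + 4)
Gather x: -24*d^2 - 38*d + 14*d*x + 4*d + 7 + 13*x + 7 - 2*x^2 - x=-24*d^2 - 34*d - 2*x^2 + x*(14*d + 12) + 14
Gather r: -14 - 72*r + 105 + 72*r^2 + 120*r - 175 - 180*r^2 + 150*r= -108*r^2 + 198*r - 84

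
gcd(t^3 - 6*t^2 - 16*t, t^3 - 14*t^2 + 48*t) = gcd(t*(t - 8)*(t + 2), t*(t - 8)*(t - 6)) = t^2 - 8*t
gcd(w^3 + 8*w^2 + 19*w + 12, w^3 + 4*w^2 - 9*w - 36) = w^2 + 7*w + 12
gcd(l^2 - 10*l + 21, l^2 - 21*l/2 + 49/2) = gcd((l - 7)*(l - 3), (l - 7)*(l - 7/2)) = l - 7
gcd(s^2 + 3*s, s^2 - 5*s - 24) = s + 3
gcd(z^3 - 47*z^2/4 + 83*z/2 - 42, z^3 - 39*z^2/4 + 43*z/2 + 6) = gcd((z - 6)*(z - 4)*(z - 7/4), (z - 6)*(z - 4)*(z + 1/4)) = z^2 - 10*z + 24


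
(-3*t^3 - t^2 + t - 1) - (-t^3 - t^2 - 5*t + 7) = -2*t^3 + 6*t - 8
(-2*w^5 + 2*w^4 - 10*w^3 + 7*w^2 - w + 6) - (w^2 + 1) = -2*w^5 + 2*w^4 - 10*w^3 + 6*w^2 - w + 5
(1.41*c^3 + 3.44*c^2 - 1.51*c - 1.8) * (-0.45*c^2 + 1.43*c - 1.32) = -0.6345*c^5 + 0.4683*c^4 + 3.7375*c^3 - 5.8901*c^2 - 0.5808*c + 2.376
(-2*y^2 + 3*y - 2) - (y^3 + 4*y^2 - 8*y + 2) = -y^3 - 6*y^2 + 11*y - 4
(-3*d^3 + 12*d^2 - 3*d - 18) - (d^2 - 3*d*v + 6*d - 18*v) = -3*d^3 + 11*d^2 + 3*d*v - 9*d + 18*v - 18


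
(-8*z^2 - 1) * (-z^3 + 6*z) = 8*z^5 - 47*z^3 - 6*z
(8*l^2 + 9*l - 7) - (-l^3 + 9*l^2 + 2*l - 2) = l^3 - l^2 + 7*l - 5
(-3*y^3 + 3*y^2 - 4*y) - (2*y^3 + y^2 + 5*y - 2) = -5*y^3 + 2*y^2 - 9*y + 2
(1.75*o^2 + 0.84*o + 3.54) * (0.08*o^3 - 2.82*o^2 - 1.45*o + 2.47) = 0.14*o^5 - 4.8678*o^4 - 4.6231*o^3 - 6.8783*o^2 - 3.0582*o + 8.7438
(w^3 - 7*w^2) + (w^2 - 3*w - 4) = w^3 - 6*w^2 - 3*w - 4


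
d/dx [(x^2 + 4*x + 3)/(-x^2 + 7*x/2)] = 6*(5*x^2 + 4*x - 7)/(x^2*(4*x^2 - 28*x + 49))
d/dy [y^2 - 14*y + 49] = 2*y - 14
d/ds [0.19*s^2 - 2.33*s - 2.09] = 0.38*s - 2.33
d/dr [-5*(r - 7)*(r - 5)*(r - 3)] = -15*r^2 + 150*r - 355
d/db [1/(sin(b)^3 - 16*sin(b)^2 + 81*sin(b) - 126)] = (-3*sin(b)^2 + 32*sin(b) - 81)*cos(b)/(sin(b)^3 - 16*sin(b)^2 + 81*sin(b) - 126)^2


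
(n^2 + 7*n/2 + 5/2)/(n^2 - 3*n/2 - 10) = (n + 1)/(n - 4)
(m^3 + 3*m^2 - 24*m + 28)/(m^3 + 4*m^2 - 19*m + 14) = (m - 2)/(m - 1)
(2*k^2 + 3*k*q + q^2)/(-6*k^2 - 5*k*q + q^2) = (2*k + q)/(-6*k + q)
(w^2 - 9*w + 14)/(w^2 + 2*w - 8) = (w - 7)/(w + 4)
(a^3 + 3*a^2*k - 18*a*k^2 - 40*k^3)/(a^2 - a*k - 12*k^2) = (a^2 + 7*a*k + 10*k^2)/(a + 3*k)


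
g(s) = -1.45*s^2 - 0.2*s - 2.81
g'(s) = -2.9*s - 0.2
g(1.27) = -5.40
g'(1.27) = -3.88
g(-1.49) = -5.73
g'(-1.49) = 4.12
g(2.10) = -9.62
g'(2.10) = -6.29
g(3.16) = -17.92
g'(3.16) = -9.36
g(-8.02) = -94.47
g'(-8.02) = 23.06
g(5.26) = -43.98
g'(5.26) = -15.45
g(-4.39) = -29.88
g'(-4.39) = 12.53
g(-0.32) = -2.89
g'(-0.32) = 0.73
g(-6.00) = -53.81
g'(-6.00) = 17.20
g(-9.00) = -118.46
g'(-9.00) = 25.90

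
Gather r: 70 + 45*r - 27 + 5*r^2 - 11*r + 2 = 5*r^2 + 34*r + 45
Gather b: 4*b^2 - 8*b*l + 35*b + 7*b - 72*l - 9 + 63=4*b^2 + b*(42 - 8*l) - 72*l + 54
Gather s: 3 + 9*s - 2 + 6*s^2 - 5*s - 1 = 6*s^2 + 4*s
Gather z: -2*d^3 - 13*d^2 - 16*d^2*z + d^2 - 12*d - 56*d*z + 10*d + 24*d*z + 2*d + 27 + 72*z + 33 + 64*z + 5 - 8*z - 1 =-2*d^3 - 12*d^2 + z*(-16*d^2 - 32*d + 128) + 64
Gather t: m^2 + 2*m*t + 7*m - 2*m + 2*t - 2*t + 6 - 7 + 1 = m^2 + 2*m*t + 5*m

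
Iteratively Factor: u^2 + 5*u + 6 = (u + 2)*(u + 3)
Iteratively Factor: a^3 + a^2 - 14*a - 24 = (a - 4)*(a^2 + 5*a + 6) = (a - 4)*(a + 2)*(a + 3)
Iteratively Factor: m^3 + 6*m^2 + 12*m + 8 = (m + 2)*(m^2 + 4*m + 4) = (m + 2)^2*(m + 2)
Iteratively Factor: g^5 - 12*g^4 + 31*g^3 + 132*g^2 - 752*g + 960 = (g - 4)*(g^4 - 8*g^3 - g^2 + 128*g - 240) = (g - 4)*(g + 4)*(g^3 - 12*g^2 + 47*g - 60) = (g - 4)*(g - 3)*(g + 4)*(g^2 - 9*g + 20) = (g - 5)*(g - 4)*(g - 3)*(g + 4)*(g - 4)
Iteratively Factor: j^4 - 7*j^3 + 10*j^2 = (j)*(j^3 - 7*j^2 + 10*j) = j*(j - 2)*(j^2 - 5*j) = j*(j - 5)*(j - 2)*(j)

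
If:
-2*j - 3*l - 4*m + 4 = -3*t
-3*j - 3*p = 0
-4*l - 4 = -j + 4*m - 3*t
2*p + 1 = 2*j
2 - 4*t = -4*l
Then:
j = 1/4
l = -29/4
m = 5/4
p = -1/4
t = -27/4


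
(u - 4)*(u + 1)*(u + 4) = u^3 + u^2 - 16*u - 16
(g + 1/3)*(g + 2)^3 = g^4 + 19*g^3/3 + 14*g^2 + 12*g + 8/3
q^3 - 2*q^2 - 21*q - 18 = (q - 6)*(q + 1)*(q + 3)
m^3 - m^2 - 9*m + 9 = (m - 3)*(m - 1)*(m + 3)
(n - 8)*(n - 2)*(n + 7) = n^3 - 3*n^2 - 54*n + 112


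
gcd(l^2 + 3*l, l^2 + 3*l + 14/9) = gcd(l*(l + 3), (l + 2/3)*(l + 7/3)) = 1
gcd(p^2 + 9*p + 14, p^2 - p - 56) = p + 7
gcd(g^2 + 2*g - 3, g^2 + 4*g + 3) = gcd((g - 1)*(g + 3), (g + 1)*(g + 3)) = g + 3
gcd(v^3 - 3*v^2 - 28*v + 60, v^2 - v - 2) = v - 2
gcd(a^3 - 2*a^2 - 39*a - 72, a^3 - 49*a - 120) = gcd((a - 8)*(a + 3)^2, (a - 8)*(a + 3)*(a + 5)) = a^2 - 5*a - 24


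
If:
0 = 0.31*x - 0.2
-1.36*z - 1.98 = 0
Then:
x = 0.65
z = -1.46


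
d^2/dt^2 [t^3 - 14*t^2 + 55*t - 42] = 6*t - 28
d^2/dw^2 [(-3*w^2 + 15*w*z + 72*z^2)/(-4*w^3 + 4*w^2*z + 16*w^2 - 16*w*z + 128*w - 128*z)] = 3*(((2*w - 5*z)*(-3*w^2 + 2*w*z + 8*w - 4*z + 32) - (-3*w + z + 4)*(-w^2 + 5*w*z + 24*z^2))*(w^3 - w^2*z - 4*w^2 + 4*w*z - 32*w + 32*z) - (-w^2 + 5*w*z + 24*z^2)*(-3*w^2 + 2*w*z + 8*w - 4*z + 32)^2 + (w^3 - w^2*z - 4*w^2 + 4*w*z - 32*w + 32*z)^2)/(2*(w^3 - w^2*z - 4*w^2 + 4*w*z - 32*w + 32*z)^3)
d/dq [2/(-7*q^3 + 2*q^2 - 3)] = 2*q*(21*q - 4)/(7*q^3 - 2*q^2 + 3)^2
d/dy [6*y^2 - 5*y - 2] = 12*y - 5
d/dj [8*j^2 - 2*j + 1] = 16*j - 2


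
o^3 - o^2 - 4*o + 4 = (o - 2)*(o - 1)*(o + 2)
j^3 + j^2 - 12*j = j*(j - 3)*(j + 4)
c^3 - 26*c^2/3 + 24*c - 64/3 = (c - 4)*(c - 8/3)*(c - 2)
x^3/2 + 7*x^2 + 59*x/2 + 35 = (x/2 + 1)*(x + 5)*(x + 7)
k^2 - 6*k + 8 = (k - 4)*(k - 2)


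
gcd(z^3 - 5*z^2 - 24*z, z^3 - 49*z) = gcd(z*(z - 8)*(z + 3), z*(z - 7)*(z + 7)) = z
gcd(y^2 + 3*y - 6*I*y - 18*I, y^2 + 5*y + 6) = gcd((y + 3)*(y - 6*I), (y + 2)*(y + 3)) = y + 3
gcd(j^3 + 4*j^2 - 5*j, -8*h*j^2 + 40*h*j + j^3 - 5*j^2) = j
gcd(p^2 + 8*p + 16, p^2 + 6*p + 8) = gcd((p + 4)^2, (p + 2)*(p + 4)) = p + 4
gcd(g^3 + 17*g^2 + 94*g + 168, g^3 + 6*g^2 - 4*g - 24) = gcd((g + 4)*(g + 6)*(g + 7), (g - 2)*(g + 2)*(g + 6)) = g + 6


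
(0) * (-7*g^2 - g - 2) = 0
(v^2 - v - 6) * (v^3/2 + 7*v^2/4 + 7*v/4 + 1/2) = v^5/2 + 5*v^4/4 - 3*v^3 - 47*v^2/4 - 11*v - 3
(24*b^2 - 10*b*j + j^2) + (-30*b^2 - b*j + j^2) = -6*b^2 - 11*b*j + 2*j^2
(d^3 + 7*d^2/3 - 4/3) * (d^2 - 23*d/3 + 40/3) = d^5 - 16*d^4/3 - 41*d^3/9 + 268*d^2/9 + 92*d/9 - 160/9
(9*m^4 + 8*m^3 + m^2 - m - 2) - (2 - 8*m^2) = 9*m^4 + 8*m^3 + 9*m^2 - m - 4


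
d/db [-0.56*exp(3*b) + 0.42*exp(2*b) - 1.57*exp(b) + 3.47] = (-1.68*exp(2*b) + 0.84*exp(b) - 1.57)*exp(b)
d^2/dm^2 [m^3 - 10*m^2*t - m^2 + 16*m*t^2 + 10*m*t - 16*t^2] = 6*m - 20*t - 2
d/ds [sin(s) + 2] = cos(s)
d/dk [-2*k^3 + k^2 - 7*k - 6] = -6*k^2 + 2*k - 7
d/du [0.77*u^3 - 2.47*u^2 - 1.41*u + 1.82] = 2.31*u^2 - 4.94*u - 1.41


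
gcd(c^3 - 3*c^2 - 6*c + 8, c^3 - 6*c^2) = 1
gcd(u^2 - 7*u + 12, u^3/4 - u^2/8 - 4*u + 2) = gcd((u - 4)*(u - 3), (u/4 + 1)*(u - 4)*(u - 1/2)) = u - 4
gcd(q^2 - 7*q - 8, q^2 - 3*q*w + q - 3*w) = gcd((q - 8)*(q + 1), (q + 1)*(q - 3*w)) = q + 1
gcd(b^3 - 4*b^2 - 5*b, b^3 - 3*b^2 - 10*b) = b^2 - 5*b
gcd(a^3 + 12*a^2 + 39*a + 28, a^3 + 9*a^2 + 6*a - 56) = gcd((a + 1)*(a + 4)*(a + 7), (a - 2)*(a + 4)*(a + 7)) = a^2 + 11*a + 28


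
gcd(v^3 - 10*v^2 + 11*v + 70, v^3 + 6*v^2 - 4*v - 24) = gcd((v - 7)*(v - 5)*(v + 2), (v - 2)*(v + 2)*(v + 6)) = v + 2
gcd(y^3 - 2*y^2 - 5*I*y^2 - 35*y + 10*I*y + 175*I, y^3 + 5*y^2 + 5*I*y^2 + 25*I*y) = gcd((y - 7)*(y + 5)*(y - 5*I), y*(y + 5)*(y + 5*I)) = y + 5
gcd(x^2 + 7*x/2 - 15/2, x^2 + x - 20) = x + 5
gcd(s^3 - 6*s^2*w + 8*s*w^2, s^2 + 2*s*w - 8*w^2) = s - 2*w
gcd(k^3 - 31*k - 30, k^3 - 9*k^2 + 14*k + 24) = k^2 - 5*k - 6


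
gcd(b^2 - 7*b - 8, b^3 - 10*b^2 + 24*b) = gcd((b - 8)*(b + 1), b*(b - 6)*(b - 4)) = 1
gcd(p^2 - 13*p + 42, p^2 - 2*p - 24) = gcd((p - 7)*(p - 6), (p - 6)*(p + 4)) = p - 6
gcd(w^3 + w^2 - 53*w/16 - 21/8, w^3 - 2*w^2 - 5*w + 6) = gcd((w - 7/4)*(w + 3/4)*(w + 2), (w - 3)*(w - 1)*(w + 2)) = w + 2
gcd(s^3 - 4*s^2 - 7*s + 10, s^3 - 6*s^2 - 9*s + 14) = s^2 + s - 2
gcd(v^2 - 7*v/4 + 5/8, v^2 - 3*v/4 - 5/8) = v - 5/4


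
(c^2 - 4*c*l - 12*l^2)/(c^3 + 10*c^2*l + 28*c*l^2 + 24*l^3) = (c - 6*l)/(c^2 + 8*c*l + 12*l^2)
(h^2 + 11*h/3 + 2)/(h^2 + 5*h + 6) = (h + 2/3)/(h + 2)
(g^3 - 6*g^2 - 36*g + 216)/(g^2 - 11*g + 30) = (g^2 - 36)/(g - 5)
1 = 1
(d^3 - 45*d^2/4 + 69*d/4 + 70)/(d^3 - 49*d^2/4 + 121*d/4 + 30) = (4*d + 7)/(4*d + 3)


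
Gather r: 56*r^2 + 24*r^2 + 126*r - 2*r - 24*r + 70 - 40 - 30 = 80*r^2 + 100*r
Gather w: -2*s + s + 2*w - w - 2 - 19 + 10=-s + w - 11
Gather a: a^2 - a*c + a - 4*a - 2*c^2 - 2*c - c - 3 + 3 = a^2 + a*(-c - 3) - 2*c^2 - 3*c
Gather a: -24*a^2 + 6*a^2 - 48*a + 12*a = -18*a^2 - 36*a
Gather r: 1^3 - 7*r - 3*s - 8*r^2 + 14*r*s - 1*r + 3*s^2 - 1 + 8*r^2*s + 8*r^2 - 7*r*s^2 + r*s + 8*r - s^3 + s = 8*r^2*s + r*(-7*s^2 + 15*s) - s^3 + 3*s^2 - 2*s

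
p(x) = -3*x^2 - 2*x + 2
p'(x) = -6*x - 2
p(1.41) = -6.78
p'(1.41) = -10.46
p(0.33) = 1.01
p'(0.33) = -3.98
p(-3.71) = -31.87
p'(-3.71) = 20.26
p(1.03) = -3.24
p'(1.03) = -8.18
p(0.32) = 1.05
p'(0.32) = -3.92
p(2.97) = -30.40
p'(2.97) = -19.82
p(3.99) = -53.74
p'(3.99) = -25.94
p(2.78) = -26.75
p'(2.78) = -18.68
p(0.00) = 2.00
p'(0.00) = -2.00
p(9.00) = -259.00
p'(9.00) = -56.00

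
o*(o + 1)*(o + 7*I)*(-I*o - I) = -I*o^4 + 7*o^3 - 2*I*o^3 + 14*o^2 - I*o^2 + 7*o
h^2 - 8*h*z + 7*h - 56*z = (h + 7)*(h - 8*z)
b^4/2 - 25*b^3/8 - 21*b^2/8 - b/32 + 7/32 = (b/2 + 1/4)*(b - 7)*(b - 1/4)*(b + 1/2)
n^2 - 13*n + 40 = (n - 8)*(n - 5)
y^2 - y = y*(y - 1)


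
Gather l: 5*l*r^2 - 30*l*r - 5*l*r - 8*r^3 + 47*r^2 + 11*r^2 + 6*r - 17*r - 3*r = l*(5*r^2 - 35*r) - 8*r^3 + 58*r^2 - 14*r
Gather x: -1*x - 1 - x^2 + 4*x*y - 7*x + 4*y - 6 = -x^2 + x*(4*y - 8) + 4*y - 7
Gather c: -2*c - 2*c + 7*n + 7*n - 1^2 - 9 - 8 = -4*c + 14*n - 18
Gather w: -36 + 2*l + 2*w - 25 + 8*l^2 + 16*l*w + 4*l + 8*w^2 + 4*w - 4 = 8*l^2 + 6*l + 8*w^2 + w*(16*l + 6) - 65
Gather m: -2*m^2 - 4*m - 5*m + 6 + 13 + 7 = -2*m^2 - 9*m + 26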